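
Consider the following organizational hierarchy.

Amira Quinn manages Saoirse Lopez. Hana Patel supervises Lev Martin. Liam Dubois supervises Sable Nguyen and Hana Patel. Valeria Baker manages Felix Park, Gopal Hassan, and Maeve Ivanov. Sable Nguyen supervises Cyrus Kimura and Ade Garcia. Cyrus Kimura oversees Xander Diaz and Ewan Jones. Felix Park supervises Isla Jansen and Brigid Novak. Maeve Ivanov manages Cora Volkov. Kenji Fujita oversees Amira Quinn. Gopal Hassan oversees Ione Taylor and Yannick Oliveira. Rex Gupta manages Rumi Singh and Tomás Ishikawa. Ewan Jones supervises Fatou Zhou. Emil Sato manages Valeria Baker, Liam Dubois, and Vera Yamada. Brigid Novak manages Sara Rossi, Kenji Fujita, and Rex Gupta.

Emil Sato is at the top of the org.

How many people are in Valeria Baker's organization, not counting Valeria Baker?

Valeria Baker directly manages Felix Park, Maeve Ivanov, Gopal Hassan. Under Felix Park: Isla Jansen, Brigid Novak, Rex Gupta, Tomás Ishikawa, Rumi Singh, Sara Rossi, Kenji Fujita, Amira Quinn, Saoirse Lopez (9). Under Maeve Ivanov: Cora Volkov (1). Under Gopal Hassan: Yannick Oliveira, Ione Taylor (2). So Valeria Baker's organization is 3 direct reports plus everyone under them: 10 + 2 + 3 = 15.

15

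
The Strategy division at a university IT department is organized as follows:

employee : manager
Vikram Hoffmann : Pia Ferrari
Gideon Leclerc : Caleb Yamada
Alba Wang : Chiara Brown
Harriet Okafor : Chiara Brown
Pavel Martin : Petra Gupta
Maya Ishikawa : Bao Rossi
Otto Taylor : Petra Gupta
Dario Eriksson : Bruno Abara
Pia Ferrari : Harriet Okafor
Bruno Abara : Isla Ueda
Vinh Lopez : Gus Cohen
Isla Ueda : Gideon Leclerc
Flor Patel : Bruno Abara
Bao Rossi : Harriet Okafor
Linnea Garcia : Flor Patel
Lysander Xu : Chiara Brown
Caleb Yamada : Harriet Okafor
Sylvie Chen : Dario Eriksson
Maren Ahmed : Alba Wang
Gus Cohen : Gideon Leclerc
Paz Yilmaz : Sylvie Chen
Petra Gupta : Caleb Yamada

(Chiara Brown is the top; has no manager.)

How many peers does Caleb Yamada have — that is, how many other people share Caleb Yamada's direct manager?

2

Caleb Yamada reports to Harriet Okafor. Harriet Okafor's other direct reports are Pia Ferrari, Bao Rossi — 2 peers.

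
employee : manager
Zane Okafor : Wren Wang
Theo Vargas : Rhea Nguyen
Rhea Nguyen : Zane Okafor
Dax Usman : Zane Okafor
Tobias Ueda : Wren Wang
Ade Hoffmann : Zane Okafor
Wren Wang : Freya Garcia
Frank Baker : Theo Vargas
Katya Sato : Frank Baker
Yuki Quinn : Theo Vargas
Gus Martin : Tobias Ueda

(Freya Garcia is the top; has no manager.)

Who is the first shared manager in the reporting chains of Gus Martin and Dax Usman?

Wren Wang

Gus Martin's chain of managers is Tobias Ueda, Wren Wang, Freya Garcia. Dax Usman's chain of managers is Zane Okafor, Wren Wang, Freya Garcia. The first manager that appears in both chains is Wren Wang.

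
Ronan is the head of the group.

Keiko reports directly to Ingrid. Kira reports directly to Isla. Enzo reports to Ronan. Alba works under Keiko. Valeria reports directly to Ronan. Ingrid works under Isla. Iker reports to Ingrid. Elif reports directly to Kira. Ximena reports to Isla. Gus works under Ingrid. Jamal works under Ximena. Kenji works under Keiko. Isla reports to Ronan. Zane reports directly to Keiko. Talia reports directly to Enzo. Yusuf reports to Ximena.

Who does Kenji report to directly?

Keiko

Kenji reports directly to Keiko.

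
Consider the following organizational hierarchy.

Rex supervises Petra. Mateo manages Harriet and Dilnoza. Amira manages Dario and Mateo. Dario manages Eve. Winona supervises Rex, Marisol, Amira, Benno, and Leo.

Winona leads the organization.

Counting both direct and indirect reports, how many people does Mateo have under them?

2

Mateo directly manages Harriet, Dilnoza. Harriet has no reports. Dilnoza has no reports. So Mateo's organization is 2 direct reports plus everyone under them: 1 + 1 = 2.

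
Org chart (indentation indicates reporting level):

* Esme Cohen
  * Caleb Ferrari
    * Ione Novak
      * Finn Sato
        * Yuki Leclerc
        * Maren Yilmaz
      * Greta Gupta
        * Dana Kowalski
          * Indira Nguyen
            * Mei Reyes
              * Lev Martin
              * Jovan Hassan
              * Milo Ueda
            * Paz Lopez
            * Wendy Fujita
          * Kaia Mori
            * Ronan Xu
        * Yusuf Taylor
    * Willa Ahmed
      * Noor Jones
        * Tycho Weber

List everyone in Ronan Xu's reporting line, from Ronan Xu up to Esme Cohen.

Ronan Xu -> Kaia Mori -> Dana Kowalski -> Greta Gupta -> Ione Novak -> Caleb Ferrari -> Esme Cohen

Ronan Xu reports to Kaia Mori. Kaia Mori reports to Dana Kowalski. Dana Kowalski reports to Greta Gupta. Greta Gupta reports to Ione Novak. Ione Novak reports to Caleb Ferrari. Caleb Ferrari reports to Esme Cohen. Esme Cohen is at the top.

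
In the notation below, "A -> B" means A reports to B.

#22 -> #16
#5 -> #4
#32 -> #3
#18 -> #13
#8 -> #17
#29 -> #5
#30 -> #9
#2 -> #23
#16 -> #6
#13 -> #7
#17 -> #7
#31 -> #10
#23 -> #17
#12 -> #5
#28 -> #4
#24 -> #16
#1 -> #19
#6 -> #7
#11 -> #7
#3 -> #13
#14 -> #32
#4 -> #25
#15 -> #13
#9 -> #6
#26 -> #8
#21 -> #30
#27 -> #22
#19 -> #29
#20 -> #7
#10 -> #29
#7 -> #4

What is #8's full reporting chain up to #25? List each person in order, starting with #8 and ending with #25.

#8 reports to #17. #17 reports to #7. #7 reports to #4. #4 reports to #25. #25 is at the top.

#8 -> #17 -> #7 -> #4 -> #25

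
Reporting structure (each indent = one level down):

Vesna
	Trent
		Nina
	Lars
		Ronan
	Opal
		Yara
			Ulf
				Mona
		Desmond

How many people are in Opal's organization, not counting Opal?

Opal directly manages Yara, Desmond. Under Yara: Ulf, Mona (2). Desmond has no reports. So Opal's organization is 2 direct reports plus everyone under them: 3 + 1 = 4.

4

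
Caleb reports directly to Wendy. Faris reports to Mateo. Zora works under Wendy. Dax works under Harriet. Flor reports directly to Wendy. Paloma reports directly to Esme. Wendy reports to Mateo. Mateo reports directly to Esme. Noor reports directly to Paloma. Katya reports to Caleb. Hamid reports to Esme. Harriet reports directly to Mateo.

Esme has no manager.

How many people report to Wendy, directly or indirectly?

4

Wendy directly manages Caleb, Flor, Zora. Under Caleb: Katya (1). Flor has no reports. Zora has no reports. So Wendy's organization is 3 direct reports plus everyone under them: 2 + 1 + 1 = 4.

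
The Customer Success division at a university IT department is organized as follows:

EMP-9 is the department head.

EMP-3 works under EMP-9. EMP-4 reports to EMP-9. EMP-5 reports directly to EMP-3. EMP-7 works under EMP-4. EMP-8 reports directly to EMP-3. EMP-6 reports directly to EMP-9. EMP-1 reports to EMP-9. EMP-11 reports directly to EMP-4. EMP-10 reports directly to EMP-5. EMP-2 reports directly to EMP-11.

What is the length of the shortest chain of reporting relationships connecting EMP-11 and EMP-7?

2

EMP-11 is 1 level below EMP-4, and EMP-7 is 1 level below EMP-4 (their lowest common manager). The shortest path runs up from EMP-11 to EMP-4 and back down to EMP-7: 1 + 1 = 2 links.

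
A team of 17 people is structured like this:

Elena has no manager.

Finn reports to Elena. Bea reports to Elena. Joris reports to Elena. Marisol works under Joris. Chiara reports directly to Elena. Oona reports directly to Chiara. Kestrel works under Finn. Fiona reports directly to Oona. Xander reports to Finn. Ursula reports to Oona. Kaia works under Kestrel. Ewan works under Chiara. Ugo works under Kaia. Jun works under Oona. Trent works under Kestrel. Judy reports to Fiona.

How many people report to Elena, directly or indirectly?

Elena directly manages Finn, Bea, Joris, Chiara. Under Finn: Xander, Kestrel, Trent, Kaia, Ugo (5). Bea has no reports. Under Joris: Marisol (1). Under Chiara: Ewan, Oona, Jun, Ursula, Fiona, Judy (6). So Elena's organization is 4 direct reports plus everyone under them: 6 + 1 + 2 + 7 = 16.

16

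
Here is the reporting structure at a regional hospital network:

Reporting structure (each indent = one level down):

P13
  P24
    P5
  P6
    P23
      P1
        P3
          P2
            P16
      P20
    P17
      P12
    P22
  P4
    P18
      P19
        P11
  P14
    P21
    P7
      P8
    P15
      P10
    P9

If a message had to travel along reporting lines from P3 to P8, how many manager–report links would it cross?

7

P3 is 4 levels below P13, and P8 is 3 levels below P13 (their lowest common manager). The shortest path runs up from P3 to P13 and back down to P8: 4 + 3 = 7 links.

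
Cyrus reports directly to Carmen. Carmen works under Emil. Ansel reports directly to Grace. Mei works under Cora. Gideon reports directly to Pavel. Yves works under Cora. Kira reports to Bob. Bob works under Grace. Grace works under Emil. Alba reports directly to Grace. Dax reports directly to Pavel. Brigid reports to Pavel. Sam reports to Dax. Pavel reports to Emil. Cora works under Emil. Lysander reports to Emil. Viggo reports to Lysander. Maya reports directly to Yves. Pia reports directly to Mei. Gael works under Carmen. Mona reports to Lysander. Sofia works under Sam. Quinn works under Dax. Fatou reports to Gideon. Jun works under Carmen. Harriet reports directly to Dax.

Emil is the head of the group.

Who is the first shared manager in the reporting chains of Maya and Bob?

Emil

Maya's chain of managers is Yves, Cora, Emil. Bob's chain of managers is Grace, Emil. The first manager that appears in both chains is Emil.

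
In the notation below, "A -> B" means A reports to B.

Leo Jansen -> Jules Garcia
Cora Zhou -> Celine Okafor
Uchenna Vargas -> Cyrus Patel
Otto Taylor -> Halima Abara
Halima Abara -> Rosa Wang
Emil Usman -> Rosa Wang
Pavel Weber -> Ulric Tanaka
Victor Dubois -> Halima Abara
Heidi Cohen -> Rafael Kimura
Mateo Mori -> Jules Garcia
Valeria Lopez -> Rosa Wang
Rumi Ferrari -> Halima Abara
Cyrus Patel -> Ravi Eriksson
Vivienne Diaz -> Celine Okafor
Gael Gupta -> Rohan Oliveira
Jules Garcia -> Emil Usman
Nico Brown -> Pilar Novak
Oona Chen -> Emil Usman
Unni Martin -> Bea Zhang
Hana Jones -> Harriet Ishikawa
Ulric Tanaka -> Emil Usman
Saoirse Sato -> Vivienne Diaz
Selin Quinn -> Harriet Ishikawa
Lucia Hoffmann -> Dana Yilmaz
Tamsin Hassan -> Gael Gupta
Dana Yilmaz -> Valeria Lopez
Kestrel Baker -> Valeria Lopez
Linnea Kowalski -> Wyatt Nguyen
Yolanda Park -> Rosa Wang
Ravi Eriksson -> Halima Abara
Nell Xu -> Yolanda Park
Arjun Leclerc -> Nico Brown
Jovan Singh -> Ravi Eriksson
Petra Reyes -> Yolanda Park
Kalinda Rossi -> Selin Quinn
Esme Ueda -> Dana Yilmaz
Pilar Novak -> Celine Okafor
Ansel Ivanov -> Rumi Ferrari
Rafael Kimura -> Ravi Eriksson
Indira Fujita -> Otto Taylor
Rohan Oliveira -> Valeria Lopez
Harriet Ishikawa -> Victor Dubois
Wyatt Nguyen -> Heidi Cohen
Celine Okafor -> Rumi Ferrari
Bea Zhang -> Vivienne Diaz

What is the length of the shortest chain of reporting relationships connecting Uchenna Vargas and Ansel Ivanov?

Uchenna Vargas is 3 levels below Halima Abara, and Ansel Ivanov is 2 levels below Halima Abara (their lowest common manager). The shortest path runs up from Uchenna Vargas to Halima Abara and back down to Ansel Ivanov: 3 + 2 = 5 links.

5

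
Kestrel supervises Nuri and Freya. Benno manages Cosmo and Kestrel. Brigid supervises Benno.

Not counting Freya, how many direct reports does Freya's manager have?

1

Freya reports to Kestrel. Kestrel's other direct reports are Nuri — 1 peer.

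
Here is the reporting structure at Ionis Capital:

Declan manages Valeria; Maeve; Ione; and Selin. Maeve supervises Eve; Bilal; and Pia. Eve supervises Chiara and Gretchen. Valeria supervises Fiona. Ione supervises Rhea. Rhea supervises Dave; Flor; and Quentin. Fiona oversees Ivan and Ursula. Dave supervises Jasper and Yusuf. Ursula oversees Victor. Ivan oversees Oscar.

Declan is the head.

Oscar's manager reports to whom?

Oscar reports to Ivan, and Ivan reports to Fiona. So Oscar's skip-level manager is Fiona.

Fiona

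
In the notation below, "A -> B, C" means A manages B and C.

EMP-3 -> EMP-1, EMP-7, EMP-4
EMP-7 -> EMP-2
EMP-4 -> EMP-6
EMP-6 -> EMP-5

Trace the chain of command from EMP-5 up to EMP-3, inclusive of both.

EMP-5 reports to EMP-6. EMP-6 reports to EMP-4. EMP-4 reports to EMP-3. EMP-3 is at the top.

EMP-5 -> EMP-6 -> EMP-4 -> EMP-3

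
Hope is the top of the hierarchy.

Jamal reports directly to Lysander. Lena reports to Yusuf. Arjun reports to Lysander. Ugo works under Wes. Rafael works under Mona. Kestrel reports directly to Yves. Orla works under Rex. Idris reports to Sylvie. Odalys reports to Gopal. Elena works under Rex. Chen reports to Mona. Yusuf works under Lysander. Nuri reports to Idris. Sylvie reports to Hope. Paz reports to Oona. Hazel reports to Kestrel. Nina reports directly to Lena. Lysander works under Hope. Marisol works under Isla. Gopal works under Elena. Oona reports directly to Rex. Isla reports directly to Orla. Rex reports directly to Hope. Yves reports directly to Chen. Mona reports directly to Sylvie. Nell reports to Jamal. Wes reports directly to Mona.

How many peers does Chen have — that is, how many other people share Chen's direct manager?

Chen reports to Mona. Mona's other direct reports are Rafael, Wes — 2 peers.

2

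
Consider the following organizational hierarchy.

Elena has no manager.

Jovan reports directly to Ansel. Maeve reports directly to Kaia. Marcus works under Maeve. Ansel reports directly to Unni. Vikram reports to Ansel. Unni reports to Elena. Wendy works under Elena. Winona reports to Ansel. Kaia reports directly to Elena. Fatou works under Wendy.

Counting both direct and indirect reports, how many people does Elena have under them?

Elena directly manages Unni, Kaia, Wendy. Under Unni: Ansel, Jovan, Winona, Vikram (4). Under Kaia: Maeve, Marcus (2). Under Wendy: Fatou (1). So Elena's organization is 3 direct reports plus everyone under them: 5 + 3 + 2 = 10.

10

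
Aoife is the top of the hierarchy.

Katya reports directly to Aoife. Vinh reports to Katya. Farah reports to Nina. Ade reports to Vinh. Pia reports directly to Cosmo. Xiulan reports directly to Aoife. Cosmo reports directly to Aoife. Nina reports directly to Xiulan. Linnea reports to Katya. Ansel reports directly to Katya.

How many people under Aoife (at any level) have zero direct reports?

The people in Aoife's organization with no one reporting to them are Pia, Farah, Linnea, Ade, Ansel. That is 5.

5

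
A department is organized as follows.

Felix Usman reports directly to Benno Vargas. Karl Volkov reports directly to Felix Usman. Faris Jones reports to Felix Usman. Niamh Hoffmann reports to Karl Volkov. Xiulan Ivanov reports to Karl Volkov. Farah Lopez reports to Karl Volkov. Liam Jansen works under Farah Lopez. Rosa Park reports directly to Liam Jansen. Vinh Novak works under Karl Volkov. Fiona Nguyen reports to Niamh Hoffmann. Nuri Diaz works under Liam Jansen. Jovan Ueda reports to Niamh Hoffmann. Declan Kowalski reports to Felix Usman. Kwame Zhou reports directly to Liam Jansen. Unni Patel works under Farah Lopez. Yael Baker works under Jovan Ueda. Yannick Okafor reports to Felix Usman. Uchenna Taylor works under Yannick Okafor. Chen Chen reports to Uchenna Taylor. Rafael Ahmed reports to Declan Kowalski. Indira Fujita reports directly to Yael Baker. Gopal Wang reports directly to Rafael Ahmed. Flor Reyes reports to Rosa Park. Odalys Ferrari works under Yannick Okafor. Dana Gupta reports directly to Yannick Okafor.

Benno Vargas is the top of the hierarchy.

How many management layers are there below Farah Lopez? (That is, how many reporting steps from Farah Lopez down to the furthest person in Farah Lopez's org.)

3

The longest chain under Farah Lopez runs Farah Lopez → Liam Jansen → Rosa Park → Flor Reyes, which is 3 levels below Farah Lopez.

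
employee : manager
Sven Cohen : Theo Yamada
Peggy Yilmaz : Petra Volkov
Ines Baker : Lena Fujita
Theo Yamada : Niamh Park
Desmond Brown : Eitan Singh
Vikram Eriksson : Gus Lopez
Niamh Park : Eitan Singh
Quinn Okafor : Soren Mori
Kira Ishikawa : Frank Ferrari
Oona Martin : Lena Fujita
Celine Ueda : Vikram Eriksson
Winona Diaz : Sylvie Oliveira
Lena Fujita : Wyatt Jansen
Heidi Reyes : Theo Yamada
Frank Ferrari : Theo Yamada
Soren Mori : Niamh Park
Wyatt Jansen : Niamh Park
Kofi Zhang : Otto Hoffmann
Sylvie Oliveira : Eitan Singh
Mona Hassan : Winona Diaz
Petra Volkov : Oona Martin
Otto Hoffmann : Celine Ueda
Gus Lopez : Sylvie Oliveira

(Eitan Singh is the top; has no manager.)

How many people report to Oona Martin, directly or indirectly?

Oona Martin directly manages Petra Volkov. Under Petra Volkov: Peggy Yilmaz (1). That's 2 in total.

2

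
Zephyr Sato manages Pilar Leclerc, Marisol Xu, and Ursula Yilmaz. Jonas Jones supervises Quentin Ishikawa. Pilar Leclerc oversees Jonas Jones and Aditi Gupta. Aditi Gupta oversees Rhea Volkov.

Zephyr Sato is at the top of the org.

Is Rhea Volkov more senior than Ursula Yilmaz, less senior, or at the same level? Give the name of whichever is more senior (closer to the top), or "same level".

Ursula Yilmaz

Rhea Volkov is 3 levels below Zephyr Sato; Ursula Yilmaz is 1. Ursula Yilmaz is higher.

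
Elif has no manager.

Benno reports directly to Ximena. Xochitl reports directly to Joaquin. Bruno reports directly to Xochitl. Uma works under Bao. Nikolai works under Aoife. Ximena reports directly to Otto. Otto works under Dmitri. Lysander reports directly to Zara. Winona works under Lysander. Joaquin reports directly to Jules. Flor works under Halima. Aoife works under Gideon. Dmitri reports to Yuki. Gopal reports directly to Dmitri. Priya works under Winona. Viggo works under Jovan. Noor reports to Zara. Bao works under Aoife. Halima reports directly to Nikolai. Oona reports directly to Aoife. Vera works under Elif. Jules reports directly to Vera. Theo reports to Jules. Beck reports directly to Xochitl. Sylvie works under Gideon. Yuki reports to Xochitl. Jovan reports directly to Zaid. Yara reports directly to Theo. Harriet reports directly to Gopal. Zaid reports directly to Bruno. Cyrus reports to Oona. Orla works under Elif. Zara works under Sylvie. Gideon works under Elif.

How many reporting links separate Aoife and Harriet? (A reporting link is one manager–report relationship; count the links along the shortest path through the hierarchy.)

10

Aoife is 2 levels below Elif, and Harriet is 8 levels below Elif (their lowest common manager). The shortest path runs up from Aoife to Elif and back down to Harriet: 2 + 8 = 10 links.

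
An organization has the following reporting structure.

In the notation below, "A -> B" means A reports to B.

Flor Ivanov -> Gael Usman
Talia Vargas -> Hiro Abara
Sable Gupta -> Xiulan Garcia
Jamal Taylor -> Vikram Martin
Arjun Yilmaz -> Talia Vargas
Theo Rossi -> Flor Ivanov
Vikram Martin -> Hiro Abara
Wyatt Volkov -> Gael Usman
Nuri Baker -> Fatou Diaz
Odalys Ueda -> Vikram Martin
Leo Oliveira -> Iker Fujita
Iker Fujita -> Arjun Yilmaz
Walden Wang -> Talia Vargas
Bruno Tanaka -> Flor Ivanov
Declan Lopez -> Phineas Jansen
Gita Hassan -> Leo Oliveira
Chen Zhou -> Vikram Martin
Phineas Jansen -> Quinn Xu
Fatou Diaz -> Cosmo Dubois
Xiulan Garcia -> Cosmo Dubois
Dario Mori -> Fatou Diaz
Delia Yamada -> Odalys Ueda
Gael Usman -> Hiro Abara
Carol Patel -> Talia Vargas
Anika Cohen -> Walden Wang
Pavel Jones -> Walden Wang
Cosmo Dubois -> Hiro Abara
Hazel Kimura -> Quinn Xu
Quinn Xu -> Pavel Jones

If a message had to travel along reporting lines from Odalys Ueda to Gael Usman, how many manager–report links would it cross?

3

Odalys Ueda is 2 levels below Hiro Abara, and Gael Usman is 1 level below Hiro Abara (their lowest common manager). The shortest path runs up from Odalys Ueda to Hiro Abara and back down to Gael Usman: 2 + 1 = 3 links.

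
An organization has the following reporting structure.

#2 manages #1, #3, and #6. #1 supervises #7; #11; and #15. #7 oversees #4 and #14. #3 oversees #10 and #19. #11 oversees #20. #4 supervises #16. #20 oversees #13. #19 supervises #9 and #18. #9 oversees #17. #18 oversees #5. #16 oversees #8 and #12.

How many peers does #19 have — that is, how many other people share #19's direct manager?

1

#19 reports to #3. #3's other direct reports are #10 — 1 peer.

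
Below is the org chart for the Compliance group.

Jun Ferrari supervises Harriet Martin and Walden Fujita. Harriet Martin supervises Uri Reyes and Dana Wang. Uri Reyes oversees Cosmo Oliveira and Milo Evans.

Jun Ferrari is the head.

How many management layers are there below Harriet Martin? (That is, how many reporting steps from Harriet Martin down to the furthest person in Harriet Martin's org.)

2

The longest chain under Harriet Martin runs Harriet Martin → Uri Reyes → Cosmo Oliveira, which is 2 levels below Harriet Martin.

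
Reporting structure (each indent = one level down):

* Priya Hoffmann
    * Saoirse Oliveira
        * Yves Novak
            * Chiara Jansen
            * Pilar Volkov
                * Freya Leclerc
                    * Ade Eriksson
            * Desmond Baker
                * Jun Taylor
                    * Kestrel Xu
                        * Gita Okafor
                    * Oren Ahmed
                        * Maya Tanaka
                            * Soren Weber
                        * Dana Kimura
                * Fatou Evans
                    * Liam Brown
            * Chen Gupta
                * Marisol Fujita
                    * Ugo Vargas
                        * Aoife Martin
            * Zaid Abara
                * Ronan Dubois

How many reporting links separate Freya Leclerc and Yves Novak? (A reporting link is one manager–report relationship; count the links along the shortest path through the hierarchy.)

2

Freya Leclerc is in Yves Novak's organization: the chain from Freya Leclerc up to Yves Novak is Freya Leclerc → Pilar Volkov → Yves Novak, which is 2 links.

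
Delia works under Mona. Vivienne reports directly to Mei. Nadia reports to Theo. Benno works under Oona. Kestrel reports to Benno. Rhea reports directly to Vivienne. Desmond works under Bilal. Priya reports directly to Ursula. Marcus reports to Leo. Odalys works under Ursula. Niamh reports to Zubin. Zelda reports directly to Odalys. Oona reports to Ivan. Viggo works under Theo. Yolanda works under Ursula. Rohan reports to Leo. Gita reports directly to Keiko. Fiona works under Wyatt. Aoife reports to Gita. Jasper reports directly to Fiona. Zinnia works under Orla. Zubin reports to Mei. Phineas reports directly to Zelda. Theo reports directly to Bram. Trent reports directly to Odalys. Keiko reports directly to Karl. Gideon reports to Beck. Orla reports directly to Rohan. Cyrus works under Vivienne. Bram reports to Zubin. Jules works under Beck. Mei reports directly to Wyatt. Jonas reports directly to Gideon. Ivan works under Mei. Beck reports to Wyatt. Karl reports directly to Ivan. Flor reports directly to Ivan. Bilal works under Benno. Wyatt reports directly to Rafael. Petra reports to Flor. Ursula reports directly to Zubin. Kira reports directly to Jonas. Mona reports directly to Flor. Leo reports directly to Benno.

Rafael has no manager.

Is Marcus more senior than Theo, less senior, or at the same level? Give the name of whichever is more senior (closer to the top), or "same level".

Theo

Marcus is 7 levels below Rafael; Theo is 5. Theo is higher.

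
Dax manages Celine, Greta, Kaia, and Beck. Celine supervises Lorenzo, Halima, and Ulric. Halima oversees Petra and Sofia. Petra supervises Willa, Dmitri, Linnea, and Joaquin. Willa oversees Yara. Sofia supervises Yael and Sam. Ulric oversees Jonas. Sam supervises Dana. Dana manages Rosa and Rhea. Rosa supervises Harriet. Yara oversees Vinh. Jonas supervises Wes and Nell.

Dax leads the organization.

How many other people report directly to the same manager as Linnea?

3

Linnea reports to Petra. Petra's other direct reports are Willa, Dmitri, Joaquin — 3 peers.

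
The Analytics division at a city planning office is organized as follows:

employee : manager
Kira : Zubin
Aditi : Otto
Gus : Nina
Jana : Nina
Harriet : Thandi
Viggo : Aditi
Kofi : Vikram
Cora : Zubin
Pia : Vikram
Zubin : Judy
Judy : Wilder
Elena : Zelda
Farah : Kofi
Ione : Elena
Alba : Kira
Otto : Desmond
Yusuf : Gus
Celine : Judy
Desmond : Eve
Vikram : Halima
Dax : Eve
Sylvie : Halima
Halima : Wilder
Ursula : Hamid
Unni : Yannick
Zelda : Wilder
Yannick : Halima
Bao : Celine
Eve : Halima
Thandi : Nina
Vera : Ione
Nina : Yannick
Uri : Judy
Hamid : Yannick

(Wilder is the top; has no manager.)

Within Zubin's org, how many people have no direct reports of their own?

2

The people in Zubin's organization with no one reporting to them are Cora, Alba. That is 2.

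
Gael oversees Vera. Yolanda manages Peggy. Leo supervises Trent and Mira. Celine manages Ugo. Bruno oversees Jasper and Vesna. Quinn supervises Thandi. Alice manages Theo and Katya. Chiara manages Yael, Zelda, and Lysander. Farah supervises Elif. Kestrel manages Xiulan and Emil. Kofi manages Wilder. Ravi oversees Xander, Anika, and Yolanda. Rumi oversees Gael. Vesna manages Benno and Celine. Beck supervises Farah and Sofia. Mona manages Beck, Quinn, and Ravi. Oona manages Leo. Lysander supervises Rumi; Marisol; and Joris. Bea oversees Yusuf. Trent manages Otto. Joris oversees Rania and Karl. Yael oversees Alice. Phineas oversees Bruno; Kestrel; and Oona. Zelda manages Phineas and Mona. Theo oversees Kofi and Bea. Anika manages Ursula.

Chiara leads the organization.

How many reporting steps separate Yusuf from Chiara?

Chain from Yusuf up to Chiara: Yusuf → Bea → Theo → Alice → Yael → Chiara. That is 5 steps up, so Yusuf is 5 levels below Chiara.

5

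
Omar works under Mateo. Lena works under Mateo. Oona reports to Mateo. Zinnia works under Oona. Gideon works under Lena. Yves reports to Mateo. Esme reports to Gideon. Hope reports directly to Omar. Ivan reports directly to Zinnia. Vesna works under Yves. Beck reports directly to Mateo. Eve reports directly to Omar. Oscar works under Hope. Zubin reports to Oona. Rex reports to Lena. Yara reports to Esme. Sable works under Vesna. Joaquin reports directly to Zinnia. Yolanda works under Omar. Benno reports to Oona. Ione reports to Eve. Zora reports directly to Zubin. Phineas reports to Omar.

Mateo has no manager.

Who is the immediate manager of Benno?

Oona

Benno reports directly to Oona.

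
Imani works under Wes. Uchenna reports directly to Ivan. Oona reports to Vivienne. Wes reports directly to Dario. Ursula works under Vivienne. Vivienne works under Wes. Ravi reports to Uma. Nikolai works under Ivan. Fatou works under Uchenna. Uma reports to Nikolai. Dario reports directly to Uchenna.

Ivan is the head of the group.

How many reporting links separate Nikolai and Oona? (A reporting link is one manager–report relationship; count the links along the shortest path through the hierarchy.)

Nikolai is 1 level below Ivan, and Oona is 5 levels below Ivan (their lowest common manager). The shortest path runs up from Nikolai to Ivan and back down to Oona: 1 + 5 = 6 links.

6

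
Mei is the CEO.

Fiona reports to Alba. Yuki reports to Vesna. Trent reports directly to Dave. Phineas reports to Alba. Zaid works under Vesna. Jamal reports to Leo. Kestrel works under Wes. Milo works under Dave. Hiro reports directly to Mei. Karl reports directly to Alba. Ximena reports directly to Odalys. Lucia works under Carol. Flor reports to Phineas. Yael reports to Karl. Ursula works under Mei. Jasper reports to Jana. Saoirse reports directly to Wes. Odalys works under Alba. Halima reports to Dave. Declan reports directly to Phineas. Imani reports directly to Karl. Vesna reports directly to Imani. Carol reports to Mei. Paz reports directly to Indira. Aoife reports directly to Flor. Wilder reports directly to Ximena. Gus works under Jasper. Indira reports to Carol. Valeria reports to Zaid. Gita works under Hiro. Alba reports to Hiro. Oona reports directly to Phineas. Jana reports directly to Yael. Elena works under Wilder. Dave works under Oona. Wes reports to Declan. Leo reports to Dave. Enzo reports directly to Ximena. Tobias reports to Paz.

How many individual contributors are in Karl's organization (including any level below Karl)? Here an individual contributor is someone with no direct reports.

3

The people in Karl's organization with no one reporting to them are Yuki, Valeria, Gus. That is 3.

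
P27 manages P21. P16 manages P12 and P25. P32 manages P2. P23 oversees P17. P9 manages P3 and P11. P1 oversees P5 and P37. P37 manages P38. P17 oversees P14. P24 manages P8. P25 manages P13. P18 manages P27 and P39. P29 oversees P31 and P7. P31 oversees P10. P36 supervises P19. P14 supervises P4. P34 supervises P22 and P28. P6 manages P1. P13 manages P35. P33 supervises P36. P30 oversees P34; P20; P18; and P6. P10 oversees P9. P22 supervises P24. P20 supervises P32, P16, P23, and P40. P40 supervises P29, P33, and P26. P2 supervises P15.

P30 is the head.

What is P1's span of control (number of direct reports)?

P1 directly manages P37, P5. That is 2 direct reports.

2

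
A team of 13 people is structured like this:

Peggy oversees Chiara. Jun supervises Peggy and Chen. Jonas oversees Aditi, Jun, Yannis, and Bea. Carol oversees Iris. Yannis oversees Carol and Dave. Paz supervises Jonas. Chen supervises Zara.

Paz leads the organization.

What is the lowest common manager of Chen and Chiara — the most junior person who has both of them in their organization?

Chen's chain of managers is Jun, Jonas, Paz. Chiara's chain of managers is Peggy, Jun, Jonas, Paz. The first manager that appears in both chains is Jun.

Jun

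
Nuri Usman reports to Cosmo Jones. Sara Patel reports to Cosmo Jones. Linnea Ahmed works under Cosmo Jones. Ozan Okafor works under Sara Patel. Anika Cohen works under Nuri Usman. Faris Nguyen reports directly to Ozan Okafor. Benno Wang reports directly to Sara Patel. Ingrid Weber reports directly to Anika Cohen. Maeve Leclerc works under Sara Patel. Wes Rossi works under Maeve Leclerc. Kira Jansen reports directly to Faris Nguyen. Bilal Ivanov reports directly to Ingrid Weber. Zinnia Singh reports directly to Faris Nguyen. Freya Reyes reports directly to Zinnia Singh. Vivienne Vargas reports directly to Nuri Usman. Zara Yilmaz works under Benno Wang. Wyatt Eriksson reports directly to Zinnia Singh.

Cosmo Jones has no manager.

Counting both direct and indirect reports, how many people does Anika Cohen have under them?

Anika Cohen directly manages Ingrid Weber. Under Ingrid Weber: Bilal Ivanov (1). That's 2 in total.

2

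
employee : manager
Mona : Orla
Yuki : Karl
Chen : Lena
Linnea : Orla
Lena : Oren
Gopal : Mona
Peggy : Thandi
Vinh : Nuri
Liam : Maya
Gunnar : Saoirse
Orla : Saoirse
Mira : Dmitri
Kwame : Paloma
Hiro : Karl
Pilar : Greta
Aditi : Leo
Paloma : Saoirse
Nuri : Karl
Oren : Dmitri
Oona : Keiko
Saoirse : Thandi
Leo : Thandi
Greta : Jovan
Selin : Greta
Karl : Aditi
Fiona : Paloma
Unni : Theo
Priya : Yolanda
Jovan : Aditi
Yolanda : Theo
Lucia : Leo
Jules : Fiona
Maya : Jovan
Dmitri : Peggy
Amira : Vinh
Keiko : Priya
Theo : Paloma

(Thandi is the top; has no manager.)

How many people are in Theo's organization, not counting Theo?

Theo directly manages Yolanda, Unni. Under Yolanda: Priya, Keiko, Oona (3). Unni has no reports. So Theo's organization is 2 direct reports plus everyone under them: 4 + 1 = 5.

5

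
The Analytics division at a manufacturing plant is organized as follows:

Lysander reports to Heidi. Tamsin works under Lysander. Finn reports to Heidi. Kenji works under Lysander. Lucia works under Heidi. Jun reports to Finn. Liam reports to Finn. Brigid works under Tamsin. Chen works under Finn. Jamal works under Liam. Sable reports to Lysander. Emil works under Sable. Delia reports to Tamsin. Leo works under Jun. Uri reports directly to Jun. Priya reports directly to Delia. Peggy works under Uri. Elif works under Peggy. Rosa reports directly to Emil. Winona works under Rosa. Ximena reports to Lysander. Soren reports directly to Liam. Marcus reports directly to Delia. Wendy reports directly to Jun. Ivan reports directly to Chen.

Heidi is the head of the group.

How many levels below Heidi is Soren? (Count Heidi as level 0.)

Chain from Soren up to Heidi: Soren → Liam → Finn → Heidi. That is 3 steps up, so Soren is 3 levels below Heidi.

3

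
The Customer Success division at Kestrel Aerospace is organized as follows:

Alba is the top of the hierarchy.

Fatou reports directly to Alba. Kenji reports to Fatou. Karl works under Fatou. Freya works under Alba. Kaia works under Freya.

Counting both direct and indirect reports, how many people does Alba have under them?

5

Alba directly manages Fatou, Freya. Under Fatou: Karl, Kenji (2). Under Freya: Kaia (1). So Alba's organization is 2 direct reports plus everyone under them: 3 + 2 = 5.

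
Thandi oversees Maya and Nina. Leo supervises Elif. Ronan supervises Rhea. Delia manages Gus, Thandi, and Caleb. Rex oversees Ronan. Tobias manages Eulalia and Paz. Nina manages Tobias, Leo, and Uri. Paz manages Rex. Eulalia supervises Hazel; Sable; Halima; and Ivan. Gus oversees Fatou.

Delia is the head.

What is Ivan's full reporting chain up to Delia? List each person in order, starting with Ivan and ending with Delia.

Ivan reports to Eulalia. Eulalia reports to Tobias. Tobias reports to Nina. Nina reports to Thandi. Thandi reports to Delia. Delia is at the top.

Ivan -> Eulalia -> Tobias -> Nina -> Thandi -> Delia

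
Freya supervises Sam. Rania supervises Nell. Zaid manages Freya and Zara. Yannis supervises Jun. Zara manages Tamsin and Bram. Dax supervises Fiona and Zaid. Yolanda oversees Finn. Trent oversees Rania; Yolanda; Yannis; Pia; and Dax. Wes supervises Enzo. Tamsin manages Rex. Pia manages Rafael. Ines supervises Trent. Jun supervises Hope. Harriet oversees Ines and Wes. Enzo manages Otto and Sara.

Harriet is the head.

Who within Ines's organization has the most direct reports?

Direct-report counts within Ines's organization: Ines has 1; Trent has 5; Pia has 1; Rania has 1; Yannis has 1; Jun has 1; Yolanda has 1; Dax has 2; Zaid has 2; Zara has 2; Tamsin has 1; Freya has 1. The largest is 5, held by Trent.

Trent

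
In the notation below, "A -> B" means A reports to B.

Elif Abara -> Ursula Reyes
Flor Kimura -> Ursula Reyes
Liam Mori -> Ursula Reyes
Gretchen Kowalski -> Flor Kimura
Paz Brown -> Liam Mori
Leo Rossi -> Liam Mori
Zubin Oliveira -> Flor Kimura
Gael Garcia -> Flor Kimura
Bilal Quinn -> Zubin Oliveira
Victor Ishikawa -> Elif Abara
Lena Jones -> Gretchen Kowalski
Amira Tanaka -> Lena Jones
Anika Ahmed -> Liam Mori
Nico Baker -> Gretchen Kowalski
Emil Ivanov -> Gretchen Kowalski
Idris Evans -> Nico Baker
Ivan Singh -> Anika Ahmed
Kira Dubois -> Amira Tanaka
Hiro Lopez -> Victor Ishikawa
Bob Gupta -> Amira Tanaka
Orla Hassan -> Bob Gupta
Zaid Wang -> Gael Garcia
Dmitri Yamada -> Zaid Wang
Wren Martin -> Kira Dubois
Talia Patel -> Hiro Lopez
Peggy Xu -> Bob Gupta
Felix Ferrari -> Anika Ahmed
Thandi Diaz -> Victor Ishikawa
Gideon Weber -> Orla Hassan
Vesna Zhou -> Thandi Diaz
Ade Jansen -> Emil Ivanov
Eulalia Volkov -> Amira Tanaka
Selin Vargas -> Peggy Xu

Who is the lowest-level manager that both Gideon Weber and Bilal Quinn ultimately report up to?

Flor Kimura

Gideon Weber's chain of managers is Orla Hassan, Bob Gupta, Amira Tanaka, Lena Jones, Gretchen Kowalski, Flor Kimura, Ursula Reyes. Bilal Quinn's chain of managers is Zubin Oliveira, Flor Kimura, Ursula Reyes. The first manager that appears in both chains is Flor Kimura.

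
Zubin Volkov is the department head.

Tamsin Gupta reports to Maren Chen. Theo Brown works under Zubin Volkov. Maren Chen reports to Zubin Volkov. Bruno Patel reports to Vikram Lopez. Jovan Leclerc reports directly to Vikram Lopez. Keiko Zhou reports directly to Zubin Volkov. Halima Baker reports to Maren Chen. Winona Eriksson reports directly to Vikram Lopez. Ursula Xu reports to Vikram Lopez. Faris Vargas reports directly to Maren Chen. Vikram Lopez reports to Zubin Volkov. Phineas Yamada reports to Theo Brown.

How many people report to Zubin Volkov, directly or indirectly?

12

Zubin Volkov directly manages Maren Chen, Vikram Lopez, Keiko Zhou, Theo Brown. Under Maren Chen: Tamsin Gupta, Halima Baker, Faris Vargas (3). Under Vikram Lopez: Jovan Leclerc, Ursula Xu, Bruno Patel, Winona Eriksson (4). Keiko Zhou has no reports. Under Theo Brown: Phineas Yamada (1). So Zubin Volkov's organization is 4 direct reports plus everyone under them: 4 + 5 + 1 + 2 = 12.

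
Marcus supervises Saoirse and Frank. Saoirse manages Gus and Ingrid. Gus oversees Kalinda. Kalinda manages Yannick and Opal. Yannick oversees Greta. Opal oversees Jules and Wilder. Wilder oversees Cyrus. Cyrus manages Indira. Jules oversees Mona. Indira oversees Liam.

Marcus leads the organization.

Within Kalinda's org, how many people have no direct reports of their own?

3

The people in Kalinda's organization with no one reporting to them are Mona, Liam, Greta. That is 3.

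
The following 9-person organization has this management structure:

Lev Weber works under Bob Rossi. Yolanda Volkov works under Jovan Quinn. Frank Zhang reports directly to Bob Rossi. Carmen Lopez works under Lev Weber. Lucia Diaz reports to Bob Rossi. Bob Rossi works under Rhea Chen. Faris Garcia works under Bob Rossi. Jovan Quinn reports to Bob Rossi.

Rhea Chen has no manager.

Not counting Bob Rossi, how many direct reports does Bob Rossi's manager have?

Bob Rossi reports to Rhea Chen, and Rhea Chen has no other direct reports. Bob Rossi has 0 peers.

0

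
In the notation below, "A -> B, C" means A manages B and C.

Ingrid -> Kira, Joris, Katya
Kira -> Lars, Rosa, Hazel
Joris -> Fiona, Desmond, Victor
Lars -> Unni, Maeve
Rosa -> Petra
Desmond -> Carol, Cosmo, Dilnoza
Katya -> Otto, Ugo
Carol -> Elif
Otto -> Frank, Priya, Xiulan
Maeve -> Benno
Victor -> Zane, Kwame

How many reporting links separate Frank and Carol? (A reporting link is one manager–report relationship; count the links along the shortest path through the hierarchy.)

Frank is 3 levels below Ingrid, and Carol is 3 levels below Ingrid (their lowest common manager). The shortest path runs up from Frank to Ingrid and back down to Carol: 3 + 3 = 6 links.

6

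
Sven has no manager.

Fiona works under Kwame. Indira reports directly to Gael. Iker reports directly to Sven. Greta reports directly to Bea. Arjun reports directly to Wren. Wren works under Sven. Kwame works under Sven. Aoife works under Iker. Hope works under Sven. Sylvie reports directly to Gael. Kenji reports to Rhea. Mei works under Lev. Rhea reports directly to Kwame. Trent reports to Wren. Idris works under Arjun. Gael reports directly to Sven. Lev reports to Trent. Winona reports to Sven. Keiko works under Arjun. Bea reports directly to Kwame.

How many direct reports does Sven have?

6

Sven directly manages Iker, Wren, Kwame, Gael, Hope, Winona. That is 6 direct reports.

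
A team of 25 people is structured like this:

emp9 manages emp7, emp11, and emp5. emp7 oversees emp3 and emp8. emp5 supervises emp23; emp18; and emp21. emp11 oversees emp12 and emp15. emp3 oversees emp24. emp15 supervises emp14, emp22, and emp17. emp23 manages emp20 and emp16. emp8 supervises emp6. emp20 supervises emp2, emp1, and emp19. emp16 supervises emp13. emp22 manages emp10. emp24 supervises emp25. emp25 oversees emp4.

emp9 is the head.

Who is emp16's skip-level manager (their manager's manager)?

emp16 reports to emp23, and emp23 reports to emp5. So emp16's skip-level manager is emp5.

emp5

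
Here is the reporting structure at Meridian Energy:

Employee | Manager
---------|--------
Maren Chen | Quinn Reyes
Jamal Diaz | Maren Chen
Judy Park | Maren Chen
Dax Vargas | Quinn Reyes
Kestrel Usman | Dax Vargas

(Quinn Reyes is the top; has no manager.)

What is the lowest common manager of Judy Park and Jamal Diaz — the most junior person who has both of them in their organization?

Maren Chen

Judy Park's chain of managers is Maren Chen, Quinn Reyes. Jamal Diaz's chain of managers is Maren Chen, Quinn Reyes. The first manager that appears in both chains is Maren Chen.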